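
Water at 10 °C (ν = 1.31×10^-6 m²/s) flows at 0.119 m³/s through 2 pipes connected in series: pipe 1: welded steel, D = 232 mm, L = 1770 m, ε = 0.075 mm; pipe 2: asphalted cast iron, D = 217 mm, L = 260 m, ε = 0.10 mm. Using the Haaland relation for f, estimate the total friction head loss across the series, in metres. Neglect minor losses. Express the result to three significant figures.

H ≈ 61.3 m

Pipe 1: V = 2.815 m/s, Re = 4.99×10^5, ε/D = 3.23×10^-4, f = 0.01634, h_1 = f(L/D)V²/2g = 50.36 m
Pipe 2: V = 3.218 m/s, Re = 5.33×10^5, ε/D = 4.61×10^-4, f = 0.01727, h_2 = f(L/D)V²/2g = 10.92 m
Series → Q common, losses add: H = Σh = 61.28 m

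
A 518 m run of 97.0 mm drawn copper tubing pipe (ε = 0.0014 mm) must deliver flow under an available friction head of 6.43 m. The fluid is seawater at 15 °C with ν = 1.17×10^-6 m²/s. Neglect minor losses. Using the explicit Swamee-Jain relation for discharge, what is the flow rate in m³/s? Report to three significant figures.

Swamee-Jain (Type II): Q = -0.965·√(gD⁵h_f/L)·ln[ε/(3.7D) + √(3.17ν²L/(gD³h_f))]
√(gD⁵h_f/L) = √(9.81·0.0970⁵·6.43/518) = 0.001023
ε/(3.7D) = 3.90×10^-6; √(3.17ν²L/(gD³h_f)) = 1.98×10^-4
Q = -0.965·0.001023·ln(2.015×10^-4) = 0.008397 m³/s
Check: V = 1.14 m/s, Re = 9.42×10^4, f = 0.01817, h_f = 6.39 m ≈ 6.43 m ✓

Q ≈ 0.00840 m³/s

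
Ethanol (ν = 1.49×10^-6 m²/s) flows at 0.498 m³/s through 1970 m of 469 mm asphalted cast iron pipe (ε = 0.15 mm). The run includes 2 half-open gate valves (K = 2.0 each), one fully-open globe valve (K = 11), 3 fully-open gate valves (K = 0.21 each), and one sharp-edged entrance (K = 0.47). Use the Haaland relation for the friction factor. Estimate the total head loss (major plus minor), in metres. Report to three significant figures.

H_L ≈ 35.0 m

V = 4Q/(πD²) = 2.883 m/s; V²/2g = 0.4235 m
Re = 9.07×10^5, ε/D = 3.20×10^-4 → f = 0.01584 (Haaland)
Major: h_f = f(L/D)·V²/2g = 0.01584·4200·0.4235 = 28.17 m
Minor: ΣK = 16.1; h_m = ΣK·V²/2g = 6.819 m
Total H_L = 28.17 + 6.819 = 34.99 m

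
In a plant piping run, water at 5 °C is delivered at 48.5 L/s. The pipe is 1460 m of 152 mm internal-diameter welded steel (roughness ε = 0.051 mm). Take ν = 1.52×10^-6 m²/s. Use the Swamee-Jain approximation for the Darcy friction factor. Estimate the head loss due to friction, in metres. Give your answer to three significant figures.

h_f ≈ 61.2 m

V = 4Q/(πD²) = 4·0.0485/(π·0.152²) = 2.673 m/s
Re = VD/ν = 2.673·0.152/1.52×10^-6 = 2.67×10^5 → turbulent
ε/D = 0.051/152 = 3.36×10^-4
Swamee-Jain: f = 0.01749
h_f = f(L/D)V²/(2g) = 0.01749·(1460/0.152)·2.673²/(2·9.81) = 61.16 m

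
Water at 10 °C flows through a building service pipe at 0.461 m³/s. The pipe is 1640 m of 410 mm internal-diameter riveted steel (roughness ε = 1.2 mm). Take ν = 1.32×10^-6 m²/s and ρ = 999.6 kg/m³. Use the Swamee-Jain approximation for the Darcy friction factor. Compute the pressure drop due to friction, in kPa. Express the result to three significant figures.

Δp ≈ 638 kPa

V = 4Q/(πD²) = 4·0.461/(π·0.410²) = 3.492 m/s
Re = VD/ν = 3.492·0.410/1.32×10^-6 = 1.08×10^6 → turbulent
ε/D = 1.2/410 = 0.00293
Swamee-Jain: f = 0.02618
h_f = f(L/D)V²/(2g) = 0.02618·(1640/0.410)·3.492²/(2·9.81) = 65.07 m
Δp = ρg·h_f = 999.6·9.81·65.07 = 638.1 kPa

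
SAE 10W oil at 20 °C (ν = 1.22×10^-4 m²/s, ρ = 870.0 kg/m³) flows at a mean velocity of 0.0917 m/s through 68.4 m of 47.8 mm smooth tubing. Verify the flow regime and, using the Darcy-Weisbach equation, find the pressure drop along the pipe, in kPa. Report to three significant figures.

Δp ≈ 9.32 kPa

Re = VD/ν = 0.0917·0.04780/1.22×10^-4 = 35.9 → laminar (Re < 2300)
f = 64/Re = 1.781
h_f = f(L/D)V²/(2g) = 1.781·(68.4/0.04780)·0.0917²/(2·9.81) = 1.092 m
Δp = ρg·h_f = 870.0·9.81·1.092 = 9.324 kPa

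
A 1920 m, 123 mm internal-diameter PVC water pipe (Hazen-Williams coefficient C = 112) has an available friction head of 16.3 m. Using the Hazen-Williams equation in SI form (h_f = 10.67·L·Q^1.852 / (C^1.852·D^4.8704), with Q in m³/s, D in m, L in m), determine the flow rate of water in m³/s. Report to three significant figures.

Rearranging: Q = [h_f·C^1.852·D^4.8704 / (10.67·L)]^(1/1.852)
Q = [16.3·112^1.852·0.123^4.8704 / (10.67·1920)]^0.540 = 0.009602 m³/s

Q ≈ 0.00960 m³/s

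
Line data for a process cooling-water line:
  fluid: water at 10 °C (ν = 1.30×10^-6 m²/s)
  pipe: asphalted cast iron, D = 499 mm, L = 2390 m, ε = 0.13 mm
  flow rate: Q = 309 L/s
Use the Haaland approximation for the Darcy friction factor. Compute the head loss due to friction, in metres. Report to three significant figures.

h_f ≈ 9.52 m

V = 4Q/(πD²) = 4·0.309/(π·0.499²) = 1.580 m/s
Re = VD/ν = 1.580·0.499/1.30×10^-6 = 6.06×10^5 → turbulent
ε/D = 0.13/499 = 2.61×10^-4
Haaland: f = 0.01563
h_f = f(L/D)V²/(2g) = 0.01563·(2390/0.499)·1.580²/(2·9.81) = 9.524 m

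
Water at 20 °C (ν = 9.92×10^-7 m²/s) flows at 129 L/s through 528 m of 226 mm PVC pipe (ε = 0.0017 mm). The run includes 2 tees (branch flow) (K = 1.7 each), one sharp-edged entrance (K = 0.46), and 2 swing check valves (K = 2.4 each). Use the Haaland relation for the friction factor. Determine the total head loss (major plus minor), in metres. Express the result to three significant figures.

V = 4Q/(πD²) = 3.216 m/s; V²/2g = 0.5271 m
Re = 7.33×10^5, ε/D = 7.52×10^-6 → f = 0.01232 (Haaland)
Major: h_f = f(L/D)·V²/2g = 0.01232·2336·0.5271 = 15.18 m
Minor: ΣK = 8.66; h_m = ΣK·V²/2g = 4.564 m
Total H_L = 15.18 + 4.564 = 19.74 m

H_L ≈ 19.7 m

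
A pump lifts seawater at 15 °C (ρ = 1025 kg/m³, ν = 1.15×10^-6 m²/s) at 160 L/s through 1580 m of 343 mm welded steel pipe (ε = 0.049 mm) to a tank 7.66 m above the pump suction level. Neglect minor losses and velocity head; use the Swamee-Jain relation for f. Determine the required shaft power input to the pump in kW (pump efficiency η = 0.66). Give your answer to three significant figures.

V = 4Q/(πD²) = 1.732 m/s; Re = 5.16×10^5; ε/D = 1.43×10^-4; f = 0.01490
h_f = f(L/D)V²/2g = 10.49 m
Total head H = z + h_f = 7.66 + 10.49 = 18.15 m
P_hyd = ρgQH = 1025·9.81·0.160·18.15 = 29.19 kW
P_shaft = P_hyd/η = 29.19/0.66 = 44.23 kW

P_shaft ≈ 44.2 kW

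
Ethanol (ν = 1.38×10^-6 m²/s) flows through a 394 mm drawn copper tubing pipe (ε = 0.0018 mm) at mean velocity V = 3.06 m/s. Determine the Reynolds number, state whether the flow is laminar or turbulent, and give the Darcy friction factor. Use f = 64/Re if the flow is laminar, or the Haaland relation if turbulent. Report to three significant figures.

Re = VD/ν = 3.060·0.394/1.38×10^-6 = 8.74×10^5
Re > 4000 → turbulent; ε/D = 4.57×10^-6
Haaland: f = 0.01192

Re ≈ 8.74×10^5; turbulent; f ≈ 0.0119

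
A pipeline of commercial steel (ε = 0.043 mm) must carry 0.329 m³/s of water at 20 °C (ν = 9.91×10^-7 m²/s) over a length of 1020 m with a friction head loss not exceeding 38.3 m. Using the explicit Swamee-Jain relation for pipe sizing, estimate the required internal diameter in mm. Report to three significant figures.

D ≈ 322 mm

Swamee-Jain (Type III): D = 0.66·[ε^1.25·(LQ²/(gh_f))^4.75 + ν·Q^9.4·(L/(gh_f))^5.2]^0.04
LQ²/(gh_f) = 0.2938; L/(gh_f) = 2.715
Term 1 = ε^1.25·(…)^4.75 = 1.04×10^-8; Term 2 = ν·Q^9.4·(…)^5.2 = 5.17×10^-9
D = 0.66·(1.04×10^-8 + 5.17×10^-9)^0.04 = 0.3215 m = 322 mm
Check: V = 4.05 m/s, Re = 1.31×10^6, f = 0.01373, h_f = 36.5 m ≈ 38.3 m ✓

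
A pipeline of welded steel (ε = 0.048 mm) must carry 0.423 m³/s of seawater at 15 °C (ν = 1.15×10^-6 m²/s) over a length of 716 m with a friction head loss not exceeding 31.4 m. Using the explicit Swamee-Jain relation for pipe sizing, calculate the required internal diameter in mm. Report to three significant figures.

D ≈ 345 mm

Swamee-Jain (Type III): D = 0.66·[ε^1.25·(LQ²/(gh_f))^4.75 + ν·Q^9.4·(L/(gh_f))^5.2]^0.04
LQ²/(gh_f) = 0.4159; L/(gh_f) = 2.324
Term 1 = ε^1.25·(…)^4.75 = 6.19×10^-8; Term 2 = ν·Q^9.4·(…)^5.2 = 2.84×10^-8
D = 0.66·(6.19×10^-8 + 2.84×10^-8)^0.04 = 0.3450 m = 345 mm
Check: V = 4.53 m/s, Re = 1.36×10^6, f = 0.01378, h_f = 29.9 m ≈ 31.4 m ✓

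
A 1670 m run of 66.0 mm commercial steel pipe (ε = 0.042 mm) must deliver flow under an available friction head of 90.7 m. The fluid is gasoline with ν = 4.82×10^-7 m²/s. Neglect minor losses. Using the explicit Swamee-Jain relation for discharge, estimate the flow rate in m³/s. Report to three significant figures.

Swamee-Jain (Type II): Q = -0.965·√(gD⁵h_f/L)·ln[ε/(3.7D) + √(3.17ν²L/(gD³h_f))]
√(gD⁵h_f/L) = √(9.81·0.0660⁵·90.7/1670) = 8.168×10^-4
ε/(3.7D) = 1.72×10^-4; √(3.17ν²L/(gD³h_f)) = 6.93×10^-5
Q = -0.965·8.168×10^-4·ln(2.413×10^-4) = 0.006566 m³/s
Check: V = 1.92 m/s, Re = 2.63×10^5, f = 0.01923, h_f = 91.3 m ≈ 90.7 m ✓

Q ≈ 0.00657 m³/s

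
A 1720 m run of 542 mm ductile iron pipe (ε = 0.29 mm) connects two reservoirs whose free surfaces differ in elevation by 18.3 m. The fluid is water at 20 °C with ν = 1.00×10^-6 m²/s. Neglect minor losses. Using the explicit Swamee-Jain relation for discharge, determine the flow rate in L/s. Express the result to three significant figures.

Swamee-Jain (Type II): Q = -0.965·√(gD⁵h_f/L)·ln[ε/(3.7D) + √(3.17ν²L/(gD³h_f))]
√(gD⁵h_f/L) = √(9.81·0.542⁵·18.3/1720) = 0.06987
ε/(3.7D) = 1.45×10^-4; √(3.17ν²L/(gD³h_f)) = 1.38×10^-5
Q = -0.965·0.06987·ln(1.584×10^-4) = 0.5900 m³/s
Check: V = 2.56 m/s, Re = 1.39×10^6, f = 0.01739, h_f = 18.4 m ≈ 18.3 m ✓

Q ≈ 590 L/s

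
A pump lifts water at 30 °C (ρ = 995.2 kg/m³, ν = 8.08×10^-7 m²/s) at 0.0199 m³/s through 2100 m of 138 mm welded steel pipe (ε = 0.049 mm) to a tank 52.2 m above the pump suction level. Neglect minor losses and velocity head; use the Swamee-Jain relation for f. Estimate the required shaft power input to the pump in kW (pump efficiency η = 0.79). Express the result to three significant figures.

V = 4Q/(πD²) = 1.330 m/s; Re = 2.27×10^5; ε/D = 3.55×10^-4; f = 0.01789
h_f = f(L/D)V²/2g = 24.56 m
Total head H = z + h_f = 52.2 + 24.56 = 76.76 m
P_hyd = ρgQH = 995.2·9.81·0.0199·76.76 = 14.91 kW
P_shaft = P_hyd/η = 14.91/0.79 = 18.88 kW

P_shaft ≈ 18.9 kW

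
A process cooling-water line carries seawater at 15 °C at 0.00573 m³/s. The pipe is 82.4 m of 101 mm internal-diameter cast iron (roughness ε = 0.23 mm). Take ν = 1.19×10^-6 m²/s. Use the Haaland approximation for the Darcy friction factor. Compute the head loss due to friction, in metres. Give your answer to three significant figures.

V = 4Q/(πD²) = 4·0.00573/(π·0.101²) = 0.7152 m/s
Re = VD/ν = 0.7152·0.101/1.19×10^-6 = 6.07×10^4 → turbulent
ε/D = 0.23/101 = 0.00228
Haaland: f = 0.02650
h_f = f(L/D)V²/(2g) = 0.02650·(82.4/0.101)·0.7152²/(2·9.81) = 0.5636 m

h_f ≈ 0.564 m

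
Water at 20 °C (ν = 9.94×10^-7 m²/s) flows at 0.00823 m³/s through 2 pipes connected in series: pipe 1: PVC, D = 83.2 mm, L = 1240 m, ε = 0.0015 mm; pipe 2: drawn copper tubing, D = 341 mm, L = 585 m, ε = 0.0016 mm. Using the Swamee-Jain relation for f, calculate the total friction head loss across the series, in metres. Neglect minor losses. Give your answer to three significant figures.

Pipe 1: V = 1.514 m/s, Re = 1.27×10^5, ε/D = 1.80×10^-5, f = 0.01714, h_1 = f(L/D)V²/2g = 29.83 m
Pipe 2: V = 0.09012 m/s, Re = 3.09×10^4, ε/D = 4.69×10^-6, f = 0.02322, h_2 = f(L/D)V²/2g = 0.01649 m
Series → Q common, losses add: H = Σh = 29.85 m

H ≈ 29.8 m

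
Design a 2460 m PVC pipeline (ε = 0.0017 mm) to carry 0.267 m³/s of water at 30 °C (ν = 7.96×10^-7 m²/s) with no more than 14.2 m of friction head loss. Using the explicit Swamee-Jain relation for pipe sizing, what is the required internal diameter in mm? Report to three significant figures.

D ≈ 417 mm

Swamee-Jain (Type III): D = 0.66·[ε^1.25·(LQ²/(gh_f))^4.75 + ν·Q^9.4·(L/(gh_f))^5.2]^0.04
LQ²/(gh_f) = 1.259; L/(gh_f) = 17.66
Term 1 = ε^1.25·(…)^4.75 = 1.83×10^-7; Term 2 = ν·Q^9.4·(…)^5.2 = 9.87×10^-6
D = 0.66·(1.83×10^-7 + 9.87×10^-6)^0.04 = 0.4165 m = 417 mm
Check: V = 1.96 m/s, Re = 1.03×10^6, f = 0.01166, h_f = 13.5 m ≈ 14.2 m ✓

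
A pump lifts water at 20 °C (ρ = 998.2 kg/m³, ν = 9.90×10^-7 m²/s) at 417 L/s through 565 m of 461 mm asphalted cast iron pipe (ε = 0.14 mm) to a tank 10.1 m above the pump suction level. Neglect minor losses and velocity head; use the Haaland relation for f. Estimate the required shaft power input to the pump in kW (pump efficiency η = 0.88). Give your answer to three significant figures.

P_shaft ≈ 75.0 kW

V = 4Q/(πD²) = 2.498 m/s; Re = 1.16×10^6; ε/D = 3.04×10^-4; f = 0.01555
h_f = f(L/D)V²/2g = 6.064 m
Total head H = z + h_f = 10.1 + 6.064 = 16.16 m
P_hyd = ρgQH = 998.2·9.81·0.417·16.16 = 66.00 kW
P_shaft = P_hyd/η = 66.00/0.88 = 75.00 kW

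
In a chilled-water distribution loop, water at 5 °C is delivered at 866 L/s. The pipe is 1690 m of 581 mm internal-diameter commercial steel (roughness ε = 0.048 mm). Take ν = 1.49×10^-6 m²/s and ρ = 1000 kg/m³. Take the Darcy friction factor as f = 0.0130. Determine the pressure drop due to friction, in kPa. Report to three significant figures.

V = 4Q/(πD²) = 4·0.866/(π·0.581²) = 3.266 m/s
h_f = f(L/D)V²/(2g) = 0.01300·(1690/0.581)·3.266²/(2·9.81) = 20.56 m
Δp = ρg·h_f = 1000·9.81·20.56 = 201.7 kPa

Δp ≈ 202 kPa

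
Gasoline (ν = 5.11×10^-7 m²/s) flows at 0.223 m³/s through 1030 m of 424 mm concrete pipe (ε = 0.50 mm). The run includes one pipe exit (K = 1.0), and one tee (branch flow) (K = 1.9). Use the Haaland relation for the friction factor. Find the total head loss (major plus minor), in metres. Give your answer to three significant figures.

H_L ≈ 6.75 m

V = 4Q/(πD²) = 1.579 m/s; V²/2g = 0.1271 m
Re = 1.31×10^6, ε/D = 0.00118 → f = 0.02067 (Haaland)
Major: h_f = f(L/D)·V²/2g = 0.02067·2429·0.1271 = 6.384 m
Minor: ΣK = 2.90; h_m = ΣK·V²/2g = 0.3687 m
Total H_L = 6.384 + 0.3687 = 6.753 m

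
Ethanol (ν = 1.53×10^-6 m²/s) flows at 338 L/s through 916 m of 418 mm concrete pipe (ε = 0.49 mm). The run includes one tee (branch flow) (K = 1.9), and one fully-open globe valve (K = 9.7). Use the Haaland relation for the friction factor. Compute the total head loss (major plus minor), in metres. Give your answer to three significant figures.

V = 4Q/(πD²) = 2.463 m/s; V²/2g = 0.3092 m
Re = 6.73×10^5, ε/D = 0.00117 → f = 0.02081 (Haaland)
Major: h_f = f(L/D)·V²/2g = 0.02081·2191·0.3092 = 14.10 m
Minor: ΣK = 11.6; h_m = ΣK·V²/2g = 3.587 m
Total H_L = 14.10 + 3.587 = 17.69 m

H_L ≈ 17.7 m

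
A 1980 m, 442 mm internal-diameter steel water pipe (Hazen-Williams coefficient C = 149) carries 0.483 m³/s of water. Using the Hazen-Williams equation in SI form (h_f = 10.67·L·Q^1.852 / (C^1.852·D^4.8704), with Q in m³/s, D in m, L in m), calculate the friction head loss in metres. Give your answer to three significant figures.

h_f = 10.67·1980·0.483^1.852 / (149^1.852·0.442^4.8704) = 27.65 m

h_f ≈ 27.6 m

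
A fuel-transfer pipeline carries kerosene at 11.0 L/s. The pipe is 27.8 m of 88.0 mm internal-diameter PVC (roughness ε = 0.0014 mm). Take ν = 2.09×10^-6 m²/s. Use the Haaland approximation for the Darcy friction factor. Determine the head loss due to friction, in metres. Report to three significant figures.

V = 4Q/(πD²) = 4·0.0110/(π·0.0880²) = 1.809 m/s
Re = VD/ν = 1.809·0.0880/2.09×10^-6 = 7.62×10^4 → turbulent
ε/D = 0.0014/88.0 = 1.59×10^-5
Haaland: f = 0.01893
h_f = f(L/D)V²/(2g) = 0.01893·(27.8/0.0880)·1.809²/(2·9.81) = 0.9971 m

h_f ≈ 0.997 m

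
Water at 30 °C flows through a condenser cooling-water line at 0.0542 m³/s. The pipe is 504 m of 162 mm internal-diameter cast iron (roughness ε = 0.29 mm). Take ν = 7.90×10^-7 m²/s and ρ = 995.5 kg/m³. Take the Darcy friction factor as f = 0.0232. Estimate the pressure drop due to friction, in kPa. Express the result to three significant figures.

V = 4Q/(πD²) = 4·0.0542/(π·0.162²) = 2.630 m/s
h_f = f(L/D)V²/(2g) = 0.02320·(504/0.162)·2.630²/(2·9.81) = 25.44 m
Δp = ρg·h_f = 995.5·9.81·25.44 = 248.4 kPa

Δp ≈ 248 kPa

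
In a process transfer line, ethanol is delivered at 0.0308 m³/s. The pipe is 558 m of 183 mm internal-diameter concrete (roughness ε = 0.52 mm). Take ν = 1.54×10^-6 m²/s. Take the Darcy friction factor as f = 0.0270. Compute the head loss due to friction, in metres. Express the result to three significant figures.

h_f ≈ 5.75 m

V = 4Q/(πD²) = 4·0.0308/(π·0.183²) = 1.171 m/s
h_f = f(L/D)V²/(2g) = 0.02700·(558/0.183)·1.171²/(2·9.81) = 5.754 m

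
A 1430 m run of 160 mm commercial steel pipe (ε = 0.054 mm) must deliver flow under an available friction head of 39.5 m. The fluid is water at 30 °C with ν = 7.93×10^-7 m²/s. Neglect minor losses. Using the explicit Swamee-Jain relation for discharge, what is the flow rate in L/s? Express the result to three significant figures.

Swamee-Jain (Type II): Q = -0.965·√(gD⁵h_f/L)·ln[ε/(3.7D) + √(3.17ν²L/(gD³h_f))]
√(gD⁵h_f/L) = √(9.81·0.160⁵·39.5/1430) = 0.005330
ε/(3.7D) = 9.12×10^-5; √(3.17ν²L/(gD³h_f)) = 4.24×10^-5
Q = -0.965·0.005330·ln(1.336×10^-4) = 0.04589 m³/s
Check: V = 2.28 m/s, Re = 4.60×10^5, f = 0.01675, h_f = 39.8 m ≈ 39.5 m ✓

Q ≈ 45.9 L/s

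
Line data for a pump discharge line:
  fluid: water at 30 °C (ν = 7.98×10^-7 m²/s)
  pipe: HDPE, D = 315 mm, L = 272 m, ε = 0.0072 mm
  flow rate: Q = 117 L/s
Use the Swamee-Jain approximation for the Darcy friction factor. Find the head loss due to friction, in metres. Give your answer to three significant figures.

h_f ≈ 1.30 m

V = 4Q/(πD²) = 4·0.117/(π·0.315²) = 1.501 m/s
Re = VD/ν = 1.501·0.315/7.98×10^-7 = 5.93×10^5 → turbulent
ε/D = 0.0072/315 = 2.29×10^-5
Swamee-Jain: f = 0.01310
h_f = f(L/D)V²/(2g) = 0.01310·(272/0.315)·1.501²/(2·9.81) = 1.299 m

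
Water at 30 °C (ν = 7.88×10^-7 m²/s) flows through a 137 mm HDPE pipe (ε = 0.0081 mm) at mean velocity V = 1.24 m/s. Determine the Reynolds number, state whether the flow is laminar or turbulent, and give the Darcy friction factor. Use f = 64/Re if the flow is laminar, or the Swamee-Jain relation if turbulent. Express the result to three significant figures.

Re = VD/ν = 1.240·0.137/7.88×10^-7 = 2.16×10^5
Re > 4000 → turbulent; ε/D = 5.91×10^-5
Swamee-Jain: f = 0.01585

Re ≈ 2.16×10^5; turbulent; f ≈ 0.0159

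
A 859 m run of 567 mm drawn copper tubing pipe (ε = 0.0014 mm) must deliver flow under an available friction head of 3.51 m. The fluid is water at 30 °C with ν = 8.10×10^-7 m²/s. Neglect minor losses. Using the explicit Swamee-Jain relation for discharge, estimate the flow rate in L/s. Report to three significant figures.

Swamee-Jain (Type II): Q = -0.965·√(gD⁵h_f/L)·ln[ε/(3.7D) + √(3.17ν²L/(gD³h_f))]
√(gD⁵h_f/L) = √(9.81·0.567⁵·3.51/859) = 0.04847
ε/(3.7D) = 6.67×10^-7; √(3.17ν²L/(gD³h_f)) = 1.69×10^-5
Q = -0.965·0.04847·ln(1.754×10^-5) = 0.5122 m³/s
Check: V = 2.03 m/s, Re = 1.42×10^6, f = 0.01103, h_f = 3.50 m ≈ 3.51 m ✓

Q ≈ 512 L/s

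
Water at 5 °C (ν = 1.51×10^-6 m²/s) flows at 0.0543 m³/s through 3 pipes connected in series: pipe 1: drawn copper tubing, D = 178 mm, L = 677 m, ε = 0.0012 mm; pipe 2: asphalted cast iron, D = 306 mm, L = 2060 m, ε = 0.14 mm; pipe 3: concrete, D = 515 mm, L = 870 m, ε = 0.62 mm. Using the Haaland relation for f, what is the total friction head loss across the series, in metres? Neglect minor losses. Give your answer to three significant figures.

Pipe 1: V = 2.182 m/s, Re = 2.57×10^5, ε/D = 6.74×10^-6, f = 0.01481, h_1 = f(L/D)V²/2g = 13.67 m
Pipe 2: V = 0.7384 m/s, Re = 1.50×10^5, ε/D = 4.58×10^-4, f = 0.01895, h_2 = f(L/D)V²/2g = 3.545 m
Pipe 3: V = 0.2607 m/s, Re = 8.89×10^4, ε/D = 0.00120, f = 0.02287, h_3 = f(L/D)V²/2g = 0.1338 m
Series → Q common, losses add: H = Σh = 17.35 m

H ≈ 17.4 m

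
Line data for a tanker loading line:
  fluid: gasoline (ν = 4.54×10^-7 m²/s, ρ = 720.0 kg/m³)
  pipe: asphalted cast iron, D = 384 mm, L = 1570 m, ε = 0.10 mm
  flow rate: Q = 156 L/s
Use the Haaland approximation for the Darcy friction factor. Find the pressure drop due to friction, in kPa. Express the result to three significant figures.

Δp ≈ 40.5 kPa

V = 4Q/(πD²) = 4·0.156/(π·0.384²) = 1.347 m/s
Re = VD/ν = 1.347·0.384/4.54×10^-7 = 1.14×10^6 → turbulent
ε/D = 0.10/384 = 2.60×10^-4
Haaland: f = 0.01515
h_f = f(L/D)V²/(2g) = 0.01515·(1570/0.384)·1.347²/(2·9.81) = 5.728 m
Δp = ρg·h_f = 720.0·9.81·5.728 = 40.46 kPa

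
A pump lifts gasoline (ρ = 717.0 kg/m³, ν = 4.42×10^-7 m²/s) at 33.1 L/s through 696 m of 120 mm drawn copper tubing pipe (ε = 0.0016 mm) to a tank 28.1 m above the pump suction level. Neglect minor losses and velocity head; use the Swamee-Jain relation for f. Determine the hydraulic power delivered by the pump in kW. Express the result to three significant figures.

P_hyd ≈ 13.8 kW

V = 4Q/(πD²) = 2.927 m/s; Re = 7.95×10^5; ε/D = 1.33×10^-5; f = 0.01235
h_f = f(L/D)V²/2g = 31.28 m
Total head H = z + h_f = 28.1 + 31.28 = 59.38 m
P_hyd = ρgQH = 717.0·9.81·0.0331·59.38 = 13.82 kW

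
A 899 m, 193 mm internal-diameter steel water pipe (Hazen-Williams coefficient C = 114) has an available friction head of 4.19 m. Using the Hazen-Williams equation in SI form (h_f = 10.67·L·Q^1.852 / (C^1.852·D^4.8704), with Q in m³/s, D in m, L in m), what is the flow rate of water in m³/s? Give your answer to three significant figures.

Q ≈ 0.0231 m³/s

Rearranging: Q = [h_f·C^1.852·D^4.8704 / (10.67·L)]^(1/1.852)
Q = [4.19·114^1.852·0.193^4.8704 / (10.67·899)]^0.540 = 0.02312 m³/s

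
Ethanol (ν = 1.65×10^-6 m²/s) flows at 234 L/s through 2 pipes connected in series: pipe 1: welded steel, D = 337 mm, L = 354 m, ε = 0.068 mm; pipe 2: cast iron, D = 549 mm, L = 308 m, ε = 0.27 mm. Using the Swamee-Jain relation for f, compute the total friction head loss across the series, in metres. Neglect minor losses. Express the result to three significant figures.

H ≈ 6.20 m

Pipe 1: V = 2.623 m/s, Re = 5.36×10^5, ε/D = 2.02×10^-4, f = 0.01544, h_1 = f(L/D)V²/2g = 5.689 m
Pipe 2: V = 0.9885 m/s, Re = 3.29×10^5, ε/D = 4.92×10^-4, f = 0.01817, h_2 = f(L/D)V²/2g = 0.5076 m
Series → Q common, losses add: H = Σh = 6.196 m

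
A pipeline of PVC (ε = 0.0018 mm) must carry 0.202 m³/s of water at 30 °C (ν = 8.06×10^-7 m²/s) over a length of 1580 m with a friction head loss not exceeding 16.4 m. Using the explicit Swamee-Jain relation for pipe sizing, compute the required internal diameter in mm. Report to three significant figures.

Swamee-Jain (Type III): D = 0.66·[ε^1.25·(LQ²/(gh_f))^4.75 + ν·Q^9.4·(L/(gh_f))^5.2]^0.04
LQ²/(gh_f) = 0.4007; L/(gh_f) = 9.821
Term 1 = ε^1.25·(…)^4.75 = 8.56×10^-10; Term 2 = ν·Q^9.4·(…)^5.2 = 3.43×10^-8
D = 0.66·(8.56×10^-10 + 3.43×10^-8)^0.04 = 0.3322 m = 332 mm
Check: V = 2.33 m/s, Re = 9.61×10^5, f = 0.01182, h_f = 15.6 m ≈ 16.4 m ✓

D ≈ 332 mm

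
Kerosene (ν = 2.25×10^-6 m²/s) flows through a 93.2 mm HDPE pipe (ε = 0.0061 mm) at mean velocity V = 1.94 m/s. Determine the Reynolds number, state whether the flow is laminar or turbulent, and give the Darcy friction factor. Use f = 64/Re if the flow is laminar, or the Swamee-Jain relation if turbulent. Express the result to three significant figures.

Re = VD/ν = 1.940·0.0932/2.25×10^-6 = 8.04×10^4
Re > 4000 → turbulent; ε/D = 6.55×10^-5
Swamee-Jain: f = 0.01905

Re ≈ 8.04×10^4; turbulent; f ≈ 0.0191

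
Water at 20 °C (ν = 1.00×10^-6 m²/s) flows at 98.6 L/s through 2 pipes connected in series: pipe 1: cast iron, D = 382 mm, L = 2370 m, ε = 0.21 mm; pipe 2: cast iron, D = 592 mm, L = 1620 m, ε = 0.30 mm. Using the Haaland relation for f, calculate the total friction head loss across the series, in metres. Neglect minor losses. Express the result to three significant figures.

Pipe 1: V = 0.8603 m/s, Re = 3.29×10^5, ε/D = 5.50×10^-4, f = 0.01826, h_1 = f(L/D)V²/2g = 4.273 m
Pipe 2: V = 0.3582 m/s, Re = 2.12×10^5, ε/D = 5.07×10^-4, f = 0.01858, h_2 = f(L/D)V²/2g = 0.3325 m
Series → Q common, losses add: H = Σh = 4.606 m

H ≈ 4.61 m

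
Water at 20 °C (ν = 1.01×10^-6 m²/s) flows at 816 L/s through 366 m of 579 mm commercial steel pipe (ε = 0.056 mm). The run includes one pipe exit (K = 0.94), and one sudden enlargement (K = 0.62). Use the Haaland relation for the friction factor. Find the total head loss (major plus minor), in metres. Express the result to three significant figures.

H_L ≈ 4.71 m

V = 4Q/(πD²) = 3.099 m/s; V²/2g = 0.4895 m
Re = 1.78×10^6, ε/D = 9.67×10^-5 → f = 0.01276 (Haaland)
Major: h_f = f(L/D)·V²/2g = 0.01276·632.1·0.4895 = 3.948 m
Minor: ΣK = 1.56; h_m = ΣK·V²/2g = 0.7637 m
Total H_L = 3.948 + 0.7637 = 4.712 m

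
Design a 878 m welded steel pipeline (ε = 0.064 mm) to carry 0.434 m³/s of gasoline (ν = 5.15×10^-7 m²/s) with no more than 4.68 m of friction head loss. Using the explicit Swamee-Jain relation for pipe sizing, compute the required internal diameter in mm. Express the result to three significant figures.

D ≈ 526 mm

Swamee-Jain (Type III): D = 0.66·[ε^1.25·(LQ²/(gh_f))^4.75 + ν·Q^9.4·(L/(gh_f))^5.2]^0.04
LQ²/(gh_f) = 3.602; L/(gh_f) = 19.12
Term 1 = ε^1.25·(…)^4.75 = 0.00252; Term 2 = ν·Q^9.4·(…)^5.2 = 9.30×10^-4
D = 0.66·(0.00252 + 9.30×10^-4)^0.04 = 0.5261 m = 526 mm
Check: V = 2.00 m/s, Re = 2.04×10^6, f = 0.01323, h_f = 4.48 m ≈ 4.68 m ✓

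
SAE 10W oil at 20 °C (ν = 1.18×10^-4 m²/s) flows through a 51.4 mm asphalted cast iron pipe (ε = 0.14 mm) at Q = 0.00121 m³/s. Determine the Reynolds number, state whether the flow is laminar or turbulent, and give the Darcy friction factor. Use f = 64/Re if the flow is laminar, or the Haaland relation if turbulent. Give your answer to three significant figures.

Re ≈ 254; laminar; f = 64/Re ≈ 0.252

V = 4Q/(πD²) = 0.5831 m/s
Re = VD/ν = 0.5831·0.0514/1.18×10^-4 = 254
Re < 2300 → laminar → f = 64/Re = 0.2520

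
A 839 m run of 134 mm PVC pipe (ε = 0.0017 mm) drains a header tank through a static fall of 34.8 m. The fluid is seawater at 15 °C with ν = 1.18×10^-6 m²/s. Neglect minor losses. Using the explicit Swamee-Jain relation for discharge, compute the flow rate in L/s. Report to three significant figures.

Q ≈ 38.7 L/s

Swamee-Jain (Type II): Q = -0.965·√(gD⁵h_f/L)·ln[ε/(3.7D) + √(3.17ν²L/(gD³h_f))]
√(gD⁵h_f/L) = √(9.81·0.134⁵·34.8/839) = 0.004193
ε/(3.7D) = 3.43×10^-6; √(3.17ν²L/(gD³h_f)) = 6.71×10^-5
Q = -0.965·0.004193·ln(7.057×10^-5) = 0.03868 m³/s
Check: V = 2.74 m/s, Re = 3.11×10^5, f = 0.01443, h_f = 34.6 m ≈ 34.8 m ✓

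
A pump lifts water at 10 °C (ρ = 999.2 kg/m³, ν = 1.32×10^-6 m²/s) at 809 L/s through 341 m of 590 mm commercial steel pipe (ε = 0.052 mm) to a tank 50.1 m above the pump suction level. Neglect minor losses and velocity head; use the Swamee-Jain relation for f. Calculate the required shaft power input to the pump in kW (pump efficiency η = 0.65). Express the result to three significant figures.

V = 4Q/(πD²) = 2.959 m/s; Re = 1.32×10^6; ε/D = 8.81×10^-5; f = 0.01303
h_f = f(L/D)V²/2g = 3.360 m
Total head H = z + h_f = 50.1 + 3.360 = 53.46 m
P_hyd = ρgQH = 999.2·9.81·0.809·53.46 = 423.9 kW
P_shaft = P_hyd/η = 423.9/0.65 = 652.2 kW

P_shaft ≈ 652 kW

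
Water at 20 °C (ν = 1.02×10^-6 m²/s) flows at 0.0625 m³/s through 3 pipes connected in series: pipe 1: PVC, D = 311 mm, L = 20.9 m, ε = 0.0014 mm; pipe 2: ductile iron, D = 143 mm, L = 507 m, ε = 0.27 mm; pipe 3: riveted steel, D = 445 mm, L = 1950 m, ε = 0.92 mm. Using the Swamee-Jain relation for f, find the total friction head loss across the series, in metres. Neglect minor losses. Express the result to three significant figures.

Pipe 1: V = 0.8228 m/s, Re = 2.51×10^5, ε/D = 4.50×10^-6, f = 0.01492, h_1 = f(L/D)V²/2g = 0.03458 m
Pipe 2: V = 3.892 m/s, Re = 5.46×10^5, ε/D = 0.00189, f = 0.02353, h_2 = f(L/D)V²/2g = 64.38 m
Pipe 3: V = 0.4019 m/s, Re = 1.75×10^5, ε/D = 0.00207, f = 0.02480, h_3 = f(L/D)V²/2g = 0.8944 m
Series → Q common, losses add: H = Σh = 65.31 m

H ≈ 65.3 m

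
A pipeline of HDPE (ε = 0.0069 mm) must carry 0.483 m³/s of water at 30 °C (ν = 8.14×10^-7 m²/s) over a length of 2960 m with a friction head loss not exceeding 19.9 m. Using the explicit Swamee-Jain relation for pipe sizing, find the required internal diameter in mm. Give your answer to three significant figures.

D ≈ 507 mm

Swamee-Jain (Type III): D = 0.66·[ε^1.25·(LQ²/(gh_f))^4.75 + ν·Q^9.4·(L/(gh_f))^5.2]^0.04
LQ²/(gh_f) = 3.537; L/(gh_f) = 15.16
Term 1 = ε^1.25·(…)^4.75 = 1.43×10^-4; Term 2 = ν·Q^9.4·(…)^5.2 = 0.00120
D = 0.66·(1.43×10^-4 + 0.00120)^0.04 = 0.5066 m = 507 mm
Check: V = 2.40 m/s, Re = 1.49×10^6, f = 0.01128, h_f = 19.3 m ≈ 19.9 m ✓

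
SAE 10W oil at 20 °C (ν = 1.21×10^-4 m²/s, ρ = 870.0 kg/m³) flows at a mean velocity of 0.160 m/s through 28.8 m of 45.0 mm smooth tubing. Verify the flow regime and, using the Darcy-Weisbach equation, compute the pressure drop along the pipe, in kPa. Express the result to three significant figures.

Δp ≈ 7.67 kPa

Re = VD/ν = 0.160·0.04500/1.21×10^-4 = 59.5 → laminar (Re < 2300)
f = 64/Re = 1.076
h_f = f(L/D)V²/(2g) = 1.076·(28.8/0.04500)·0.160²/(2·9.81) = 0.8982 m
Δp = ρg·h_f = 870.0·9.81·0.8982 = 7.666 kPa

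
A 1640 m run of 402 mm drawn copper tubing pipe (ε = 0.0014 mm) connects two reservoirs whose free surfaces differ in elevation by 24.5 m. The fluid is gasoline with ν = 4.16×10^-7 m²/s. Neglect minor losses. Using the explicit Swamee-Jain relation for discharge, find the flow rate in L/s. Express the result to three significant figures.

Q ≈ 442 L/s

Swamee-Jain (Type II): Q = -0.965·√(gD⁵h_f/L)·ln[ε/(3.7D) + √(3.17ν²L/(gD³h_f))]
√(gD⁵h_f/L) = √(9.81·0.402⁵·24.5/1640) = 0.03922
ε/(3.7D) = 9.41×10^-7; √(3.17ν²L/(gD³h_f)) = 7.59×10^-6
Q = -0.965·0.03922·ln(8.532×10^-6) = 0.4418 m³/s
Check: V = 3.48 m/s, Re = 3.36×10^6, f = 0.009745, h_f = 24.6 m ≈ 24.5 m ✓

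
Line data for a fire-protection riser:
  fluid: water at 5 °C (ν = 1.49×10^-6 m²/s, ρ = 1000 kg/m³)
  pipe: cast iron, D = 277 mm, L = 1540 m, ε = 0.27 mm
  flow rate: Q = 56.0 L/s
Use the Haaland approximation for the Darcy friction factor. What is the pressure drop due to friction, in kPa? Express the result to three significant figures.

Δp ≈ 50.4 kPa

V = 4Q/(πD²) = 4·0.0560/(π·0.277²) = 0.9293 m/s
Re = VD/ν = 0.9293·0.277/1.49×10^-6 = 1.73×10^5 → turbulent
ε/D = 0.27/277 = 9.75×10^-4
Haaland: f = 0.02099
h_f = f(L/D)V²/(2g) = 0.02099·(1540/0.277)·0.9293²/(2·9.81) = 5.136 m
Δp = ρg·h_f = 1000·9.81·5.136 = 50.38 kPa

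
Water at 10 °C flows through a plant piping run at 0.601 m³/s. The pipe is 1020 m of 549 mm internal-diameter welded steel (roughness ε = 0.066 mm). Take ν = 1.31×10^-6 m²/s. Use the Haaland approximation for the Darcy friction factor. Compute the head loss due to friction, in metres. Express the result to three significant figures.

V = 4Q/(πD²) = 4·0.601/(π·0.549²) = 2.539 m/s
Re = VD/ν = 2.539·0.549/1.31×10^-6 = 1.06×10^6 → turbulent
ε/D = 0.066/549 = 1.20×10^-4
Haaland: f = 0.01355
h_f = f(L/D)V²/(2g) = 0.01355·(1020/0.549)·2.539²/(2·9.81) = 8.273 m

h_f ≈ 8.27 m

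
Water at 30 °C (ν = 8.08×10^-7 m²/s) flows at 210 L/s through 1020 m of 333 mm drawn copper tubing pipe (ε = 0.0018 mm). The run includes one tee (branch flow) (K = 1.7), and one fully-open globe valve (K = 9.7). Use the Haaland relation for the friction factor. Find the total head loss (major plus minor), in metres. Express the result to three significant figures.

H_L ≈ 14.0 m

V = 4Q/(πD²) = 2.411 m/s; V²/2g = 0.2963 m
Re = 9.94×10^5, ε/D = 5.41×10^-6 → f = 0.01169 (Haaland)
Major: h_f = f(L/D)·V²/2g = 0.01169·3063·0.2963 = 10.61 m
Minor: ΣK = 11.4; h_m = ΣK·V²/2g = 3.378 m
Total H_L = 10.61 + 3.378 = 13.99 m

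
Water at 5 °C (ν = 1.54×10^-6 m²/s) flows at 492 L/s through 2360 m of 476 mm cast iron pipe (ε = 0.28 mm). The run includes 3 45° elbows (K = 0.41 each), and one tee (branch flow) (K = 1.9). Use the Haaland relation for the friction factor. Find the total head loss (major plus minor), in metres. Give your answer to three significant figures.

V = 4Q/(πD²) = 2.765 m/s; V²/2g = 0.3896 m
Re = 8.55×10^5, ε/D = 5.88×10^-4 → f = 0.01782 (Haaland)
Major: h_f = f(L/D)·V²/2g = 0.01782·4958·0.3896 = 34.41 m
Minor: ΣK = 3.13; h_m = ΣK·V²/2g = 1.219 m
Total H_L = 34.41 + 1.219 = 35.63 m

H_L ≈ 35.6 m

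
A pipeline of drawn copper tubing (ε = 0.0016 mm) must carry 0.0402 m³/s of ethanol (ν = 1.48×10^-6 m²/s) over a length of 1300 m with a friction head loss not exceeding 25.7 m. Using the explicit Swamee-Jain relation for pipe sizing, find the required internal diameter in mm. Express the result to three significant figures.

Swamee-Jain (Type III): D = 0.66·[ε^1.25·(LQ²/(gh_f))^4.75 + ν·Q^9.4·(L/(gh_f))^5.2]^0.04
LQ²/(gh_f) = 0.008333; L/(gh_f) = 5.156
Term 1 = ε^1.25·(…)^4.75 = 7.57×10^-18; Term 2 = ν·Q^9.4·(…)^5.2 = 5.68×10^-16
D = 0.66·(7.57×10^-18 + 5.68×10^-16)^0.04 = 0.1622 m = 162 mm
Check: V = 1.95 m/s, Re = 2.13×10^5, f = 0.01543, h_f = 23.9 m ≈ 25.7 m ✓

D ≈ 162 mm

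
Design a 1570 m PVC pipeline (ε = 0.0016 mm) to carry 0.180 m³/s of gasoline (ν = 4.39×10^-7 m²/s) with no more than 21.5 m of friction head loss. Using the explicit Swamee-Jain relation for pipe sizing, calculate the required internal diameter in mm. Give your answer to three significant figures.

D ≈ 293 mm

Swamee-Jain (Type III): D = 0.66·[ε^1.25·(LQ²/(gh_f))^4.75 + ν·Q^9.4·(L/(gh_f))^5.2]^0.04
LQ²/(gh_f) = 0.2412; L/(gh_f) = 7.444
Term 1 = ε^1.25·(…)^4.75 = 6.63×10^-11; Term 2 = ν·Q^9.4·(…)^5.2 = 1.50×10^-9
D = 0.66·(6.63×10^-11 + 1.50×10^-9)^0.04 = 0.2933 m = 293 mm
Check: V = 2.66 m/s, Re = 1.78×10^6, f = 0.01075, h_f = 20.8 m ≈ 21.5 m ✓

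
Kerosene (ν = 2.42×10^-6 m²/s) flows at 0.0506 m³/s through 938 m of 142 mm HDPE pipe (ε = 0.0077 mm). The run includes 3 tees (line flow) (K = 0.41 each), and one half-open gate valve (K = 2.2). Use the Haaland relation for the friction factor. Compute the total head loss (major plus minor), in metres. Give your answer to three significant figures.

H_L ≈ 56.9 m

V = 4Q/(πD²) = 3.195 m/s; V²/2g = 0.5203 m
Re = 1.87×10^5, ε/D = 5.42×10^-5 → f = 0.01604 (Haaland)
Major: h_f = f(L/D)·V²/2g = 0.01604·6606·0.5203 = 55.14 m
Minor: ΣK = 3.43; h_m = ΣK·V²/2g = 1.785 m
Total H_L = 55.14 + 1.785 = 56.93 m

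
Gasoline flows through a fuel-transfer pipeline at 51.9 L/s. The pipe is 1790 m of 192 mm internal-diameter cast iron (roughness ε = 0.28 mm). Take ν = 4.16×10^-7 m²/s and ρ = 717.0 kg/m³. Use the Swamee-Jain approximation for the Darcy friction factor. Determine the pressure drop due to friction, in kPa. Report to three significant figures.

V = 4Q/(πD²) = 4·0.0519/(π·0.192²) = 1.793 m/s
Re = VD/ν = 1.793·0.192/4.16×10^-7 = 8.27×10^5 → turbulent
ε/D = 0.28/192 = 0.00146
Swamee-Jain: f = 0.02194
h_f = f(L/D)V²/(2g) = 0.02194·(1790/0.192)·1.793²/(2·9.81) = 33.50 m
Δp = ρg·h_f = 717.0·9.81·33.50 = 235.6 kPa

Δp ≈ 236 kPa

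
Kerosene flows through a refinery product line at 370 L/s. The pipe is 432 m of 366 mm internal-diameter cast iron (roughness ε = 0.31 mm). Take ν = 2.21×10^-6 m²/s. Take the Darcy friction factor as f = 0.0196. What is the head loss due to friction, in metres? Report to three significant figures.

h_f ≈ 14.6 m

V = 4Q/(πD²) = 4·0.370/(π·0.366²) = 3.517 m/s
h_f = f(L/D)V²/(2g) = 0.01960·(432/0.366)·3.517²/(2·9.81) = 14.58 m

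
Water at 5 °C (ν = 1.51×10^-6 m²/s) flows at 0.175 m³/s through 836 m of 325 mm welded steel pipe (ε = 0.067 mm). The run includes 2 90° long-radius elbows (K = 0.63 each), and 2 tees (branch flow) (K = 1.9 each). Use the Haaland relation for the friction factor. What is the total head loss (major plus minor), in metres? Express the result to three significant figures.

H_L ≈ 10.2 m

V = 4Q/(πD²) = 2.110 m/s; V²/2g = 0.2268 m
Re = 4.54×10^5, ε/D = 2.06×10^-4 → f = 0.01547 (Haaland)
Major: h_f = f(L/D)·V²/2g = 0.01547·2572·0.2268 = 9.027 m
Minor: ΣK = 5.06; h_m = ΣK·V²/2g = 1.148 m
Total H_L = 9.027 + 1.148 = 10.17 m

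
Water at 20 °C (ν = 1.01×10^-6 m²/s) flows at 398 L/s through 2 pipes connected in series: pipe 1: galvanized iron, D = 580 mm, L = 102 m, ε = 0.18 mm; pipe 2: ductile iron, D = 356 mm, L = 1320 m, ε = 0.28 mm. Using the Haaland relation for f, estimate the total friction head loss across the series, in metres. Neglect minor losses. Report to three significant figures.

H ≈ 57.1 m

Pipe 1: V = 1.506 m/s, Re = 8.65×10^5, ε/D = 3.10×10^-4, f = 0.01578, h_1 = f(L/D)V²/2g = 0.3210 m
Pipe 2: V = 3.998 m/s, Re = 1.41×10^6, ε/D = 7.87×10^-4, f = 0.01880, h_2 = f(L/D)V²/2g = 56.80 m
Series → Q common, losses add: H = Σh = 57.12 m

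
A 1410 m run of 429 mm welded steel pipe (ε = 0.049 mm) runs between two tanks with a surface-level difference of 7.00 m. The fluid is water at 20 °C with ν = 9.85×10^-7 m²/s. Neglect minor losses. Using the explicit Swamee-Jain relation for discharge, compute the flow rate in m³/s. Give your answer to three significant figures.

Swamee-Jain (Type II): Q = -0.965·√(gD⁵h_f/L)·ln[ε/(3.7D) + √(3.17ν²L/(gD³h_f))]
√(gD⁵h_f/L) = √(9.81·0.429⁵·7.00/1410) = 0.02660
ε/(3.7D) = 3.09×10^-5; √(3.17ν²L/(gD³h_f)) = 2.83×10^-5
Q = -0.965·0.02660·ln(5.915×10^-5) = 0.2499 m³/s
Check: V = 1.73 m/s, Re = 7.53×10^5, f = 0.01404, h_f = 7.03 m ≈ 7.00 m ✓

Q ≈ 0.250 m³/s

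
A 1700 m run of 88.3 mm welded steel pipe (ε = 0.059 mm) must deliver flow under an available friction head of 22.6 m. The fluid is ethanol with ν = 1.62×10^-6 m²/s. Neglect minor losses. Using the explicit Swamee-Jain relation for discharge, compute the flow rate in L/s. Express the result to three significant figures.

Q ≈ 6.16 L/s

Swamee-Jain (Type II): Q = -0.965·√(gD⁵h_f/L)·ln[ε/(3.7D) + √(3.17ν²L/(gD³h_f))]
√(gD⁵h_f/L) = √(9.81·0.0883⁵·22.6/1700) = 8.367×10^-4
ε/(3.7D) = 1.81×10^-4; √(3.17ν²L/(gD³h_f)) = 3.04×10^-4
Q = -0.965·8.367×10^-4·ln(4.850×10^-4) = 0.006162 m³/s
Check: V = 1.01 m/s, Re = 5.48×10^4, f = 0.02285, h_f = 22.7 m ≈ 22.6 m ✓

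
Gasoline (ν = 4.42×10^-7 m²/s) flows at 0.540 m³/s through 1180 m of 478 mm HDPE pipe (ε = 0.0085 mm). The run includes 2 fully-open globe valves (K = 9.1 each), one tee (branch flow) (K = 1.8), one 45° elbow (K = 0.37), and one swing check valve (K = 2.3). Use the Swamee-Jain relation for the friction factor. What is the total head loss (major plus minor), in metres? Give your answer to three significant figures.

V = 4Q/(πD²) = 3.009 m/s; V²/2g = 0.4615 m
Re = 3.25×10^6, ε/D = 1.78×10^-5 → f = 0.01043 (Swamee-Jain)
Major: h_f = f(L/D)·V²/2g = 0.01043·2469·0.4615 = 11.88 m
Minor: ΣK = 22.7; h_m = ΣK·V²/2g = 10.46 m
Total H_L = 11.88 + 10.46 = 22.35 m

H_L ≈ 22.3 m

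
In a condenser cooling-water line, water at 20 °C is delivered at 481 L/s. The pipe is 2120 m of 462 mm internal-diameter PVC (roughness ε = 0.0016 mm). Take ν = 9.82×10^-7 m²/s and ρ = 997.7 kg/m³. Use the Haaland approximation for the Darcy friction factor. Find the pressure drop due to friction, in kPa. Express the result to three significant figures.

V = 4Q/(πD²) = 4·0.481/(π·0.462²) = 2.869 m/s
Re = VD/ν = 2.869·0.462/9.82×10^-7 = 1.35×10^6 → turbulent
ε/D = 0.0016/462 = 3.46×10^-6
Haaland: f = 0.01109
h_f = f(L/D)V²/(2g) = 0.01109·(2120/0.462)·2.869²/(2·9.81) = 21.36 m
Δp = ρg·h_f = 997.7·9.81·21.36 = 209.1 kPa

Δp ≈ 209 kPa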